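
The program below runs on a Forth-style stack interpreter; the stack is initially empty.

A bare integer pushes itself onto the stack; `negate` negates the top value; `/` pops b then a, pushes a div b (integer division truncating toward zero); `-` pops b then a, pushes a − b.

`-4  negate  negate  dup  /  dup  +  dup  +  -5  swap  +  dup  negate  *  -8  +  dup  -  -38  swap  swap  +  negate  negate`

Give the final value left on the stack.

-38

-4     : [-4]
negate : [4]
negate : [-4]
dup    : [-4, -4]
/      : [1]
dup    : [1, 1]
+      : [2]
dup    : [2, 2]
+      : [4]
-5     : [4, -5]
swap   : [-5, 4]
+      : [-1]
dup    : [-1, -1]
negate : [-1, 1]
*      : [-1]
-8     : [-1, -8]
+      : [-9]
dup    : [-9, -9]
-      : [0]
-38    : [0, -38]
swap   : [-38, 0]
swap   : [0, -38]
+      : [-38]
negate : [38]
negate : [-38]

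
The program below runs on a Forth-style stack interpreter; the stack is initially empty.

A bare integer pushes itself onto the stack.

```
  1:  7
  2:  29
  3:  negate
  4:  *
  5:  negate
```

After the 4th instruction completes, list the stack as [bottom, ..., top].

[-203]

7      → [7]
29     → [7, 29]
negate → [7, -29]
*      → [-203]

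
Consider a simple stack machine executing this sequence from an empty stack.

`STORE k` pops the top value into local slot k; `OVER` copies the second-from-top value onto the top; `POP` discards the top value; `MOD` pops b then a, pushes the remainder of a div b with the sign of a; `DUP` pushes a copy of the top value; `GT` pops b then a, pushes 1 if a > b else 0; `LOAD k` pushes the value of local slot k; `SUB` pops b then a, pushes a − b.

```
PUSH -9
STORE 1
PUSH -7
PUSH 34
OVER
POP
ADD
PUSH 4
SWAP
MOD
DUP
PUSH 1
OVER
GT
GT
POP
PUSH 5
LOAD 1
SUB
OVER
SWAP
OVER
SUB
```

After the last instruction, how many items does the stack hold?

PUSH -9 → [-9]
STORE 1 → []
PUSH -7 → [-7]
PUSH 34 → [-7, 34]
OVER    → [-7, 34, -7]
POP     → [-7, 34]
ADD     → [27]
PUSH 4  → [27, 4]
SWAP    → [4, 27]
MOD     → [4]
DUP     → [4, 4]
PUSH 1  → [4, 4, 1]
OVER    → [4, 4, 1, 4]
GT      → [4, 4, 0]
GT      → [4, 1]
POP     → [4]
PUSH 5  → [4, 5]
LOAD 1  → [4, 5, -9]
SUB     → [4, 14]
OVER    → [4, 14, 4]
SWAP    → [4, 4, 14]
OVER    → [4, 4, 14, 4]
SUB     → [4, 4, 10]

3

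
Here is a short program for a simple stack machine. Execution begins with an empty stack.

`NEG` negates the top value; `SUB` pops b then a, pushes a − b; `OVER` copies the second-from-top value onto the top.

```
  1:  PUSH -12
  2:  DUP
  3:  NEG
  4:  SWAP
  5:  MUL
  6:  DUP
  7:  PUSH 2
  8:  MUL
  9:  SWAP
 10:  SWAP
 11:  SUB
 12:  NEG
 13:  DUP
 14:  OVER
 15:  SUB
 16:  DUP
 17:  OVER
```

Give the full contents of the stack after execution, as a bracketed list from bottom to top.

PUSH -12 : [-12]
DUP      : [-12, -12]
NEG      : [-12, 12]
SWAP     : [12, -12]
MUL      : [-144]
DUP      : [-144, -144]
PUSH 2   : [-144, -144, 2]
MUL      : [-144, -288]
SWAP     : [-288, -144]
SWAP     : [-144, -288]
SUB      : [144]
NEG      : [-144]
DUP      : [-144, -144]
OVER     : [-144, -144, -144]
SUB      : [-144, 0]
DUP      : [-144, 0, 0]
OVER     : [-144, 0, 0, 0]

[-144, 0, 0, 0]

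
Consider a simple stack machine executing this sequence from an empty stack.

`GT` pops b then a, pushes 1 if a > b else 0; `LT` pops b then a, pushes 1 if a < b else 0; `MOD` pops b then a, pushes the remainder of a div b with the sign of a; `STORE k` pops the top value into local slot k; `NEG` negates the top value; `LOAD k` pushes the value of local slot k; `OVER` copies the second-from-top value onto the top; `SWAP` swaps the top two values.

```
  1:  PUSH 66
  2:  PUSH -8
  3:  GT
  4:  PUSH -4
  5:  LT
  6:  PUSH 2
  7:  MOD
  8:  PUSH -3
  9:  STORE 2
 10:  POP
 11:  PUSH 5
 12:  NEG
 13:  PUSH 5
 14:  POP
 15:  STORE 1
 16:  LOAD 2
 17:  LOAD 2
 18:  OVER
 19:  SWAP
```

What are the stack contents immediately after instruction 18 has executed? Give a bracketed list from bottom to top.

PUSH 66 -> 66
PUSH -8 -> 66 -8
GT      -> 1
PUSH -4 -> 1 -4
LT      -> 0
PUSH 2  -> 0 2
MOD     -> 0
PUSH -3 -> 0 -3
STORE 2 -> 0
POP     -> (empty)
PUSH 5  -> 5
NEG     -> -5
PUSH 5  -> -5 5
POP     -> -5
STORE 1 -> (empty)
LOAD 2  -> -3
LOAD 2  -> -3 -3
OVER    -> -3 -3 -3

[-3, -3, -3]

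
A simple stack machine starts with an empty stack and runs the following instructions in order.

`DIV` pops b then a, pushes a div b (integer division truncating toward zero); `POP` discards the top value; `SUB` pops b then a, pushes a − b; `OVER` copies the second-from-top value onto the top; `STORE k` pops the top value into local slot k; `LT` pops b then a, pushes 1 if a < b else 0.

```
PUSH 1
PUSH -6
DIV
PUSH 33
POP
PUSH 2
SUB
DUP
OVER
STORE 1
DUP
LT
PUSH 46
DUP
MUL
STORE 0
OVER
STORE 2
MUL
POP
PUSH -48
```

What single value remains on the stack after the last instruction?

PUSH 1   → [1]
PUSH -6  → [1, -6]
DIV      → [0]
PUSH 33  → [0, 33]
POP      → [0]
PUSH 2   → [0, 2]
SUB      → [-2]
DUP      → [-2, -2]
OVER     → [-2, -2, -2]
STORE 1  → [-2, -2]
DUP      → [-2, -2, -2]
LT       → [-2, 0]
PUSH 46  → [-2, 0, 46]
DUP      → [-2, 0, 46, 46]
MUL      → [-2, 0, 2116]
STORE 0  → [-2, 0]
OVER     → [-2, 0, -2]
STORE 2  → [-2, 0]
MUL      → [0]
POP      → []
PUSH -48 → [-48]

-48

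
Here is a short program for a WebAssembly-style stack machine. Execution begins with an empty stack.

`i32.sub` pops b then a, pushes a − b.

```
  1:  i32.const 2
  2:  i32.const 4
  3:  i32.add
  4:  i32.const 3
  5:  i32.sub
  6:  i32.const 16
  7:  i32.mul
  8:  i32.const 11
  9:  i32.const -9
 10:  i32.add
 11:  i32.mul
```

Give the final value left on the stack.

96

i32.const 2  -> [2]
i32.const 4  -> [2, 4]
i32.add      -> [6]
i32.const 3  -> [6, 3]
i32.sub      -> [3]
i32.const 16 -> [3, 16]
i32.mul      -> [48]
i32.const 11 -> [48, 11]
i32.const -9 -> [48, 11, -9]
i32.add      -> [48, 2]
i32.mul      -> [96]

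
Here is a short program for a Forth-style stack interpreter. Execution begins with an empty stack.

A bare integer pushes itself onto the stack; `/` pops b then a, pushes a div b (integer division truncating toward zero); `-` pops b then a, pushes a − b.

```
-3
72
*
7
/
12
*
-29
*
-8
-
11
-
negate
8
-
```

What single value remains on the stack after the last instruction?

-3     : [-3]
72     : [-3, 72]
*      : [-216]
7      : [-216, 7]
/      : [-30]
12     : [-30, 12]
*      : [-360]
-29    : [-360, -29]
*      : [10440]
-8     : [10440, -8]
-      : [10448]
11     : [10448, 11]
-      : [10437]
negate : [-10437]
8      : [-10437, 8]
-      : [-10445]

-10445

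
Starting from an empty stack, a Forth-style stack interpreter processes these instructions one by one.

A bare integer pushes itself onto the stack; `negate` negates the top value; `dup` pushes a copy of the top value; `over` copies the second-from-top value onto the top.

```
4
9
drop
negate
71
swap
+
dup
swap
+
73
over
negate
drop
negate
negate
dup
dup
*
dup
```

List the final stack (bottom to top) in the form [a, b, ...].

4       4
9       4 9
drop    4
negate  -4
71      -4 71
swap    71 -4
+       67
dup     67 67
swap    67 67
+       134
73      134 73
over    134 73 134
negate  134 73 -134
drop    134 73
negate  134 -73
negate  134 73
dup     134 73 73
dup     134 73 73 73
*       134 73 5329
dup     134 73 5329 5329

[134, 73, 5329, 5329]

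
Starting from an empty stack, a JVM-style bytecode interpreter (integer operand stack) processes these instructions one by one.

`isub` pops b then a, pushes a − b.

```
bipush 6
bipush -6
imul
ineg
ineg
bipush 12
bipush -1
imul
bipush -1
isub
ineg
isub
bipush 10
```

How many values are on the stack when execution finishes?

bipush 6  : 6
bipush -6 : 6 -6
imul      : -36
ineg      : 36
ineg      : -36
bipush 12 : -36 12
bipush -1 : -36 12 -1
imul      : -36 -12
bipush -1 : -36 -12 -1
isub      : -36 -11
ineg      : -36 11
isub      : -47
bipush 10 : -47 10

2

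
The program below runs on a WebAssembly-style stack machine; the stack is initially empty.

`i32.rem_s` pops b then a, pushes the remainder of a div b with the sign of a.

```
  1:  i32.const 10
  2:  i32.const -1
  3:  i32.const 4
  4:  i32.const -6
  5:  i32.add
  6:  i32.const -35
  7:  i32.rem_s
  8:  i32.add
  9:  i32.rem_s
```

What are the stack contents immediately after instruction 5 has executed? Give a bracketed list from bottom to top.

i32.const 10 → 10
i32.const -1 → 10 -1
i32.const 4  → 10 -1 4
i32.const -6 → 10 -1 4 -6
i32.add      → 10 -1 -2

[10, -1, -2]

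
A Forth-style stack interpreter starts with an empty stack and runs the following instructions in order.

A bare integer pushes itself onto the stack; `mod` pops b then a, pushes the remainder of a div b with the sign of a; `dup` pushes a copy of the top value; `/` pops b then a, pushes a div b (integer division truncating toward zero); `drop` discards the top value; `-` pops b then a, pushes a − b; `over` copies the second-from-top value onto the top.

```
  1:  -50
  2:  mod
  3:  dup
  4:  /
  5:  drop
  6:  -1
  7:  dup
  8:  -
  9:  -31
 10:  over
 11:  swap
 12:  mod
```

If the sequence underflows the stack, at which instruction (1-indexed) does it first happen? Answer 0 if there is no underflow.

2

-50 : -50
mod  — needs 2 operands, stack has 1 → underflow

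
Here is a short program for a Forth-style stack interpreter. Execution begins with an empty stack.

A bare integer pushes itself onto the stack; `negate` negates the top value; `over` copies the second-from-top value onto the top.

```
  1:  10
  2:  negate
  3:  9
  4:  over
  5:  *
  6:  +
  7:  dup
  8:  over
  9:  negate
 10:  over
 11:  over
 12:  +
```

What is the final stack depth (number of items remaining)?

4

10     : [10]
negate : [-10]
9      : [-10, 9]
over   : [-10, 9, -10]
*      : [-10, -90]
+      : [-100]
dup    : [-100, -100]
over   : [-100, -100, -100]
negate : [-100, -100, 100]
over   : [-100, -100, 100, -100]
over   : [-100, -100, 100, -100, 100]
+      : [-100, -100, 100, 0]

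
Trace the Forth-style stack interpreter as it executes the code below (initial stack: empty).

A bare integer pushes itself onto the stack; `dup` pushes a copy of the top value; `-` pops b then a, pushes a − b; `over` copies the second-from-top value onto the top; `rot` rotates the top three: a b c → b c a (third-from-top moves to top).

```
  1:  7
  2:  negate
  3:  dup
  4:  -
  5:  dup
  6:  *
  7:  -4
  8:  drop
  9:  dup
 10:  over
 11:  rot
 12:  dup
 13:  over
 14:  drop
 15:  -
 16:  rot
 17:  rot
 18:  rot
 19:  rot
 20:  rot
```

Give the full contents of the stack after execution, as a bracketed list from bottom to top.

7      : [7]
negate : [-7]
dup    : [-7, -7]
-      : [0]
dup    : [0, 0]
*      : [0]
-4     : [0, -4]
drop   : [0]
dup    : [0, 0]
over   : [0, 0, 0]
rot    : [0, 0, 0]
dup    : [0, 0, 0, 0]
over   : [0, 0, 0, 0, 0]
drop   : [0, 0, 0, 0]
-      : [0, 0, 0]
rot    : [0, 0, 0]
rot    : [0, 0, 0]
rot    : [0, 0, 0]
rot    : [0, 0, 0]
rot    : [0, 0, 0]

[0, 0, 0]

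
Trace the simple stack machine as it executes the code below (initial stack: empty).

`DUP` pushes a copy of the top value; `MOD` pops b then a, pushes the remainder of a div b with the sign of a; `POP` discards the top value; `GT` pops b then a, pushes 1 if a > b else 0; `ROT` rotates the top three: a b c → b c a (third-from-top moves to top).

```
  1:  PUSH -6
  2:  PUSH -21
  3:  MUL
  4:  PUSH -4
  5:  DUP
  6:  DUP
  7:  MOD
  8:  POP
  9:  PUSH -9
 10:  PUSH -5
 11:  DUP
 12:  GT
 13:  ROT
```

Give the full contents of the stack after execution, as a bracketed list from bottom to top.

PUSH -6   [-6]
PUSH -21  [-6, -21]
MUL       [126]
PUSH -4   [126, -4]
DUP       [126, -4, -4]
DUP       [126, -4, -4, -4]
MOD       [126, -4, 0]
POP       [126, -4]
PUSH -9   [126, -4, -9]
PUSH -5   [126, -4, -9, -5]
DUP       [126, -4, -9, -5, -5]
GT        [126, -4, -9, 0]
ROT       [126, -9, 0, -4]

[126, -9, 0, -4]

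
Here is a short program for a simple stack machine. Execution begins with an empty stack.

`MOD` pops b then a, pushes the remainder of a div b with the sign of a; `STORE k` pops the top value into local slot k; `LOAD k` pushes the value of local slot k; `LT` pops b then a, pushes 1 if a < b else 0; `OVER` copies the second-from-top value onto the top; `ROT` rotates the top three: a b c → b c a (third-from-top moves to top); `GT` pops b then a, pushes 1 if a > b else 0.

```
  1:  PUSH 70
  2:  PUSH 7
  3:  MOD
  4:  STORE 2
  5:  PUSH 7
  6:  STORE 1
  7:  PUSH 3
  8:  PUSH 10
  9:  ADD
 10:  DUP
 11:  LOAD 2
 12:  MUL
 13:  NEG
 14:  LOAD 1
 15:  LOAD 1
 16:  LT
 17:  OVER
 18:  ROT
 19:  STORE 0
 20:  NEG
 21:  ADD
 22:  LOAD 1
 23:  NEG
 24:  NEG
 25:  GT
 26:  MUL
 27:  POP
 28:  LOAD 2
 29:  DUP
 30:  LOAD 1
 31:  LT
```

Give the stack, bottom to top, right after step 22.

PUSH 70 -> 70
PUSH 7  -> 70 7
MOD     -> 0
STORE 2 -> (empty)
PUSH 7  -> 7
STORE 1 -> (empty)
PUSH 3  -> 3
PUSH 10 -> 3 10
ADD     -> 13
DUP     -> 13 13
LOAD 2  -> 13 13 0
MUL     -> 13 0
NEG     -> 13 0
LOAD 1  -> 13 0 7
LOAD 1  -> 13 0 7 7
LT      -> 13 0 0
OVER    -> 13 0 0 0
ROT     -> 13 0 0 0
STORE 0 -> 13 0 0
NEG     -> 13 0 0
ADD     -> 13 0
LOAD 1  -> 13 0 7

[13, 0, 7]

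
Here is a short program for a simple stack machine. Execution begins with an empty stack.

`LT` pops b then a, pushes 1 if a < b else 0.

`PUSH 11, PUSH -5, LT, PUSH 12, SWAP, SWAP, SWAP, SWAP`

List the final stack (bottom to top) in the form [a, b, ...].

PUSH 11 : 11
PUSH -5 : 11 -5
LT      : 0
PUSH 12 : 0 12
SWAP    : 12 0
SWAP    : 0 12
SWAP    : 12 0
SWAP    : 0 12

[0, 12]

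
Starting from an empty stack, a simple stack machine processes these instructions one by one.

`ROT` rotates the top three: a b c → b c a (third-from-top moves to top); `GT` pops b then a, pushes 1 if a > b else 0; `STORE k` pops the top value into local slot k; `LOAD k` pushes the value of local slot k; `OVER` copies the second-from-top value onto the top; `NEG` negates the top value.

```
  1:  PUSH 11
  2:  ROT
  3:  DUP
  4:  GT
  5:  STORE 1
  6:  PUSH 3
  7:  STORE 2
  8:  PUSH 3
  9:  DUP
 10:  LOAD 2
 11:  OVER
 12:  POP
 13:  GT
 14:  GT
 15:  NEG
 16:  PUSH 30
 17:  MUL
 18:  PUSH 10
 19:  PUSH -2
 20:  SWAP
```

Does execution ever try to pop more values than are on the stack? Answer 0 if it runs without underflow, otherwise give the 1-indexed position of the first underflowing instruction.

2

PUSH 11 -> [11]
ROT  — needs 3 operands, stack has 1 → underflow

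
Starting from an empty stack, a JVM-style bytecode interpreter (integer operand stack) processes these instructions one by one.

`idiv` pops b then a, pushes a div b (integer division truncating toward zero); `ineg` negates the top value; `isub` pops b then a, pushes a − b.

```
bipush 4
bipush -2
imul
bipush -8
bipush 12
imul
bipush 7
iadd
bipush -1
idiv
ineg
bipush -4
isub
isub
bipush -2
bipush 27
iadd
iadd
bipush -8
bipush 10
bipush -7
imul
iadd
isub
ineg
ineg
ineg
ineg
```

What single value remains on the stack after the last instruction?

180

bipush 4   [4]
bipush -2  [4, -2]
imul       [-8]
bipush -8  [-8, -8]
bipush 12  [-8, -8, 12]
imul       [-8, -96]
bipush 7   [-8, -96, 7]
iadd       [-8, -89]
bipush -1  [-8, -89, -1]
idiv       [-8, 89]
ineg       [-8, -89]
bipush -4  [-8, -89, -4]
isub       [-8, -85]
isub       [77]
bipush -2  [77, -2]
bipush 27  [77, -2, 27]
iadd       [77, 25]
iadd       [102]
bipush -8  [102, -8]
bipush 10  [102, -8, 10]
bipush -7  [102, -8, 10, -7]
imul       [102, -8, -70]
iadd       [102, -78]
isub       [180]
ineg       [-180]
ineg       [180]
ineg       [-180]
ineg       [180]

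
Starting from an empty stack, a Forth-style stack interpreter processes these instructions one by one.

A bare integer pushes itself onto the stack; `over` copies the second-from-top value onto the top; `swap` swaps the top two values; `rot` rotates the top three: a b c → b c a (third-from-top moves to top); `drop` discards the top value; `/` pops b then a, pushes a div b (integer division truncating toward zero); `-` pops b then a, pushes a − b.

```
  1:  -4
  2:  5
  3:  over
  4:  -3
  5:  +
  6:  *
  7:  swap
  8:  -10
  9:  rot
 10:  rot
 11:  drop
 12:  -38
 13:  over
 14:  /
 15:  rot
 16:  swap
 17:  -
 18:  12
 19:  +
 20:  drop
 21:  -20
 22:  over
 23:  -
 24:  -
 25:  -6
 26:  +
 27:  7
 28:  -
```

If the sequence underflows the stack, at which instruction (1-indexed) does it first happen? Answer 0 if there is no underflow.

0

-4   → [-4]
5    → [-4, 5]
over → [-4, 5, -4]
-3   → [-4, 5, -4, -3]
+    → [-4, 5, -7]
*    → [-4, -35]
swap → [-35, -4]
-10  → [-35, -4, -10]
rot  → [-4, -10, -35]
rot  → [-10, -35, -4]
drop → [-10, -35]
-38  → [-10, -35, -38]
over → [-10, -35, -38, -35]
/    → [-10, -35, 1]
rot  → [-35, 1, -10]
swap → [-35, -10, 1]
-    → [-35, -11]
12   → [-35, -11, 12]
+    → [-35, 1]
drop → [-35]
-20  → [-35, -20]
over → [-35, -20, -35]
-    → [-35, 15]
-    → [-50]
-6   → [-50, -6]
+    → [-56]
7    → [-56, 7]
-    → [-63]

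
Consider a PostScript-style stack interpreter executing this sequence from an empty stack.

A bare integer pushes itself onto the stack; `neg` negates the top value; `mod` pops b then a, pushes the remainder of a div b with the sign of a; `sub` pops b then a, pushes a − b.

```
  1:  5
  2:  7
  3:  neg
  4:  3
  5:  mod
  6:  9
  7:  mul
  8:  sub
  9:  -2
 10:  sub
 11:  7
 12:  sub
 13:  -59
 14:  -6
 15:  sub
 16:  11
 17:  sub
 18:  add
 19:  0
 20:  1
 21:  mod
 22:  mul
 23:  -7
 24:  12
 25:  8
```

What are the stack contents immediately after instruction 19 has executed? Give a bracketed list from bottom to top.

[-55, 0]

5   : 5
7   : 5 7
neg : 5 -7
3   : 5 -7 3
mod : 5 -1
9   : 5 -1 9
mul : 5 -9
sub : 14
-2  : 14 -2
sub : 16
7   : 16 7
sub : 9
-59 : 9 -59
-6  : 9 -59 -6
sub : 9 -53
11  : 9 -53 11
sub : 9 -64
add : -55
0   : -55 0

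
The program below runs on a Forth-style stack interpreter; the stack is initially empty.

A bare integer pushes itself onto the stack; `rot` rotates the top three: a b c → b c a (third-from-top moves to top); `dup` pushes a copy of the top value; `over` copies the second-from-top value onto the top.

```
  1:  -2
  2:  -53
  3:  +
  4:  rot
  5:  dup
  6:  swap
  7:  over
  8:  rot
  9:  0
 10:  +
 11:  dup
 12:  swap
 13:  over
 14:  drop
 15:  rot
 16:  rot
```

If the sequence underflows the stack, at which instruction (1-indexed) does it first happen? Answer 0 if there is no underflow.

-2   -2
-53  -2 -53
+    -55
rot  — needs 3 operands, stack has 1 → underflow

4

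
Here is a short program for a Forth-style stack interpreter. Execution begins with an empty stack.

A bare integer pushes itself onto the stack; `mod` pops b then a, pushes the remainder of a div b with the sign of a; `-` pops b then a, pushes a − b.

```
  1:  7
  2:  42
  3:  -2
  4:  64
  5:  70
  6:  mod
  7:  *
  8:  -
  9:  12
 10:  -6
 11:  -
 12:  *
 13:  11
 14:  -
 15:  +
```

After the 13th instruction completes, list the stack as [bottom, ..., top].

[7, 3060, 11]

7   → 7
42  → 7 42
-2  → 7 42 -2
64  → 7 42 -2 64
70  → 7 42 -2 64 70
mod → 7 42 -2 64
*   → 7 42 -128
-   → 7 170
12  → 7 170 12
-6  → 7 170 12 -6
-   → 7 170 18
*   → 7 3060
11  → 7 3060 11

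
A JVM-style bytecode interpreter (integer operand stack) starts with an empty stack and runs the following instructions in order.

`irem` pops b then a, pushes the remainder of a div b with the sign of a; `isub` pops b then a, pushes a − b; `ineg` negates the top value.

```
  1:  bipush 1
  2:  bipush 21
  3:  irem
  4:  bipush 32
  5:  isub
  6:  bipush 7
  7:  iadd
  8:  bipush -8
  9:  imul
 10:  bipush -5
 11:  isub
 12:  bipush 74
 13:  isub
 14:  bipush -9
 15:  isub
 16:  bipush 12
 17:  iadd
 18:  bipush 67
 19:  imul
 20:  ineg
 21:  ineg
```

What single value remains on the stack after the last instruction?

bipush 1  -> [1]
bipush 21 -> [1, 21]
irem      -> [1]
bipush 32 -> [1, 32]
isub      -> [-31]
bipush 7  -> [-31, 7]
iadd      -> [-24]
bipush -8 -> [-24, -8]
imul      -> [192]
bipush -5 -> [192, -5]
isub      -> [197]
bipush 74 -> [197, 74]
isub      -> [123]
bipush -9 -> [123, -9]
isub      -> [132]
bipush 12 -> [132, 12]
iadd      -> [144]
bipush 67 -> [144, 67]
imul      -> [9648]
ineg      -> [-9648]
ineg      -> [9648]

9648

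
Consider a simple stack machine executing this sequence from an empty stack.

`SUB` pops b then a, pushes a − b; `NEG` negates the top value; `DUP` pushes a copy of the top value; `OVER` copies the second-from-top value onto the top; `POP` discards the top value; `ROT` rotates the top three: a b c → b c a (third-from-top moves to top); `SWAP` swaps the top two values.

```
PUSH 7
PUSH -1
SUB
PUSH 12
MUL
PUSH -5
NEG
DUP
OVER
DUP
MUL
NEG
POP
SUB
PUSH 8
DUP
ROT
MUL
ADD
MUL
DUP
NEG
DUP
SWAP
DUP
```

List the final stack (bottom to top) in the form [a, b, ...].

[768, -768, -768, -768]

PUSH 7  → 7
PUSH -1 → 7 -1
SUB     → 8
PUSH 12 → 8 12
MUL     → 96
PUSH -5 → 96 -5
NEG     → 96 5
DUP     → 96 5 5
OVER    → 96 5 5 5
DUP     → 96 5 5 5 5
MUL     → 96 5 5 25
NEG     → 96 5 5 -25
POP     → 96 5 5
SUB     → 96 0
PUSH 8  → 96 0 8
DUP     → 96 0 8 8
ROT     → 96 8 8 0
MUL     → 96 8 0
ADD     → 96 8
MUL     → 768
DUP     → 768 768
NEG     → 768 -768
DUP     → 768 -768 -768
SWAP    → 768 -768 -768
DUP     → 768 -768 -768 -768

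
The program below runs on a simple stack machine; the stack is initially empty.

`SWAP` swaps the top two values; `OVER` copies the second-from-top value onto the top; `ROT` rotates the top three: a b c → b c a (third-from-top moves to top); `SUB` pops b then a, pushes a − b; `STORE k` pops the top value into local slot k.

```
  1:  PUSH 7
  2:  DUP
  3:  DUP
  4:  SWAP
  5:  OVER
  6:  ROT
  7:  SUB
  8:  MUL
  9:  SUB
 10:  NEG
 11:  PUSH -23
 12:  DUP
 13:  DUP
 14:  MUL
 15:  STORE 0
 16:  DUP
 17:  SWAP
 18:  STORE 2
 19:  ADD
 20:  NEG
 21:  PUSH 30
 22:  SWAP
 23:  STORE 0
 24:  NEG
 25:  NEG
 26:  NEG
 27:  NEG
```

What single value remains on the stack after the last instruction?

30

PUSH 7   -> 7
DUP      -> 7 7
DUP      -> 7 7 7
SWAP     -> 7 7 7
OVER     -> 7 7 7 7
ROT      -> 7 7 7 7
SUB      -> 7 7 0
MUL      -> 7 0
SUB      -> 7
NEG      -> -7
PUSH -23 -> -7 -23
DUP      -> -7 -23 -23
DUP      -> -7 -23 -23 -23
MUL      -> -7 -23 529
STORE 0  -> -7 -23
DUP      -> -7 -23 -23
SWAP     -> -7 -23 -23
STORE 2  -> -7 -23
ADD      -> -30
NEG      -> 30
PUSH 30  -> 30 30
SWAP     -> 30 30
STORE 0  -> 30
NEG      -> -30
NEG      -> 30
NEG      -> -30
NEG      -> 30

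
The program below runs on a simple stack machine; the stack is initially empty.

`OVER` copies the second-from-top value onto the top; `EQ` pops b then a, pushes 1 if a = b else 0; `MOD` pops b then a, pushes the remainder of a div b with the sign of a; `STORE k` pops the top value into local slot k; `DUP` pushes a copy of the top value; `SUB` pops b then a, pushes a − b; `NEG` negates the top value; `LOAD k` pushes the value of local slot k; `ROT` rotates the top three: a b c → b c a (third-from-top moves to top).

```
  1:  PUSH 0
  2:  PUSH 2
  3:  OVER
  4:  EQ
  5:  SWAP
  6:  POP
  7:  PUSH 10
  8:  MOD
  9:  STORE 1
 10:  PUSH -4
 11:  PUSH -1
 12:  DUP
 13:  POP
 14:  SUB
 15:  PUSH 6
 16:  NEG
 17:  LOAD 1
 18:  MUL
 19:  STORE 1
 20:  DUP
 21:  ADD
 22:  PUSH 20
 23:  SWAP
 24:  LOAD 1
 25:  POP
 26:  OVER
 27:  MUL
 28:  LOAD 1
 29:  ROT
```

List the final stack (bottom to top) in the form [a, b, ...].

[-120, 0, 20]

PUSH 0  : 0
PUSH 2  : 0 2
OVER    : 0 2 0
EQ      : 0 0
SWAP    : 0 0
POP     : 0
PUSH 10 : 0 10
MOD     : 0
STORE 1 : (empty)
PUSH -4 : -4
PUSH -1 : -4 -1
DUP     : -4 -1 -1
POP     : -4 -1
SUB     : -3
PUSH 6  : -3 6
NEG     : -3 -6
LOAD 1  : -3 -6 0
MUL     : -3 0
STORE 1 : -3
DUP     : -3 -3
ADD     : -6
PUSH 20 : -6 20
SWAP    : 20 -6
LOAD 1  : 20 -6 0
POP     : 20 -6
OVER    : 20 -6 20
MUL     : 20 -120
LOAD 1  : 20 -120 0
ROT     : -120 0 20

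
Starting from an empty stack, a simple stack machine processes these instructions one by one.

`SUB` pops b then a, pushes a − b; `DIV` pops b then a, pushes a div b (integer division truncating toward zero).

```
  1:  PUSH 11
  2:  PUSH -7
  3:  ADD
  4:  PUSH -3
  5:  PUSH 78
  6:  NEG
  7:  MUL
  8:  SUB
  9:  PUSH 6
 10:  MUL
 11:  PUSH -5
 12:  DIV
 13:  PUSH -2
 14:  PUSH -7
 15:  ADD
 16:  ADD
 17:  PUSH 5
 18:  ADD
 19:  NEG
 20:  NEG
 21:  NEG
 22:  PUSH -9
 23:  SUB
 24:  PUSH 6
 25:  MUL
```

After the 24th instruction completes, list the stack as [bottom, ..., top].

PUSH 11 : 11
PUSH -7 : 11 -7
ADD     : 4
PUSH -3 : 4 -3
PUSH 78 : 4 -3 78
NEG     : 4 -3 -78
MUL     : 4 234
SUB     : -230
PUSH 6  : -230 6
MUL     : -1380
PUSH -5 : -1380 -5
DIV     : 276
PUSH -2 : 276 -2
PUSH -7 : 276 -2 -7
ADD     : 276 -9
ADD     : 267
PUSH 5  : 267 5
ADD     : 272
NEG     : -272
NEG     : 272
NEG     : -272
PUSH -9 : -272 -9
SUB     : -263
PUSH 6  : -263 6

[-263, 6]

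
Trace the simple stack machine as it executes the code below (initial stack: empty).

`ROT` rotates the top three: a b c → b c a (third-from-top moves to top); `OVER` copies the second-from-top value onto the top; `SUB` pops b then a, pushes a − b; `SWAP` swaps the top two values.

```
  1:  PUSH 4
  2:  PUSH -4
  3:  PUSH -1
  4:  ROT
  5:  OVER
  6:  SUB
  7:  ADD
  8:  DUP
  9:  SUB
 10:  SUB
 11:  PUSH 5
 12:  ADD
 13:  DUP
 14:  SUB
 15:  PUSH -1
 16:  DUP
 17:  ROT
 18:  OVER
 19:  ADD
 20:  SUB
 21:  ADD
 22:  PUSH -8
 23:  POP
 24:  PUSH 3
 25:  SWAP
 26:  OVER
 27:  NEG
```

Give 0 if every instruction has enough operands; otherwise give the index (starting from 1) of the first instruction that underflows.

PUSH 4  : 4
PUSH -4 : 4 -4
PUSH -1 : 4 -4 -1
ROT     : -4 -1 4
OVER    : -4 -1 4 -1
SUB     : -4 -1 5
ADD     : -4 4
DUP     : -4 4 4
SUB     : -4 0
SUB     : -4
PUSH 5  : -4 5
ADD     : 1
DUP     : 1 1
SUB     : 0
PUSH -1 : 0 -1
DUP     : 0 -1 -1
ROT     : -1 -1 0
OVER    : -1 -1 0 -1
ADD     : -1 -1 -1
SUB     : -1 0
ADD     : -1
PUSH -8 : -1 -8
POP     : -1
PUSH 3  : -1 3
SWAP    : 3 -1
OVER    : 3 -1 3
NEG     : 3 -1 -3

0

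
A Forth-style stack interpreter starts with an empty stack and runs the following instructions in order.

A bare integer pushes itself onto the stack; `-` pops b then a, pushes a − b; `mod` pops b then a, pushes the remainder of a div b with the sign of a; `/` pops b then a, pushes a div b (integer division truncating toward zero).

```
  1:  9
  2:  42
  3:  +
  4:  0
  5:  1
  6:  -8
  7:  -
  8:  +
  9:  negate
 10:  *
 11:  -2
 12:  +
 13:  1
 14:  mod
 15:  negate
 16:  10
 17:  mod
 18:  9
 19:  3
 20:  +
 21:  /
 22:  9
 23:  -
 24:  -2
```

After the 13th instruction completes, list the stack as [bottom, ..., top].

9      → [9]
42     → [9, 42]
+      → [51]
0      → [51, 0]
1      → [51, 0, 1]
-8     → [51, 0, 1, -8]
-      → [51, 0, 9]
+      → [51, 9]
negate → [51, -9]
*      → [-459]
-2     → [-459, -2]
+      → [-461]
1      → [-461, 1]

[-461, 1]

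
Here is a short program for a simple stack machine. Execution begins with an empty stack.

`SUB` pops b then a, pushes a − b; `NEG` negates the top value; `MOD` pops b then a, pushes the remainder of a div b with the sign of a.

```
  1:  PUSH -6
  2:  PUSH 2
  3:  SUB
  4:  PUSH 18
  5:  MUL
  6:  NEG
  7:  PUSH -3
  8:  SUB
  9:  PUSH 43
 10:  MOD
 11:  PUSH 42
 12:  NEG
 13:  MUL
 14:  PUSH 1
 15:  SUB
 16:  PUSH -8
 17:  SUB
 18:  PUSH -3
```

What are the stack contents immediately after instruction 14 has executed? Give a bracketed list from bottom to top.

[-756, 1]

PUSH -6 : [-6]
PUSH 2  : [-6, 2]
SUB     : [-8]
PUSH 18 : [-8, 18]
MUL     : [-144]
NEG     : [144]
PUSH -3 : [144, -3]
SUB     : [147]
PUSH 43 : [147, 43]
MOD     : [18]
PUSH 42 : [18, 42]
NEG     : [18, -42]
MUL     : [-756]
PUSH 1  : [-756, 1]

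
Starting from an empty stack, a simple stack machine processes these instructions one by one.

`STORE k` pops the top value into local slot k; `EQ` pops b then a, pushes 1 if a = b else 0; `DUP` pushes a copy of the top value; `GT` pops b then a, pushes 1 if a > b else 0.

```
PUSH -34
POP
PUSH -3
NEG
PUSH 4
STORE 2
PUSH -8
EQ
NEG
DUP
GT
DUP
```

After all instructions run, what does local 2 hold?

PUSH -34 : [-34]
POP      : []
PUSH -3  : [-3]
NEG      : [3]
PUSH 4   : [3, 4]
STORE 2  : [3]
PUSH -8  : [3, -8]
EQ       : [0]
NEG      : [0]
DUP      : [0, 0]
GT       : [0]
DUP      : [0, 0]

4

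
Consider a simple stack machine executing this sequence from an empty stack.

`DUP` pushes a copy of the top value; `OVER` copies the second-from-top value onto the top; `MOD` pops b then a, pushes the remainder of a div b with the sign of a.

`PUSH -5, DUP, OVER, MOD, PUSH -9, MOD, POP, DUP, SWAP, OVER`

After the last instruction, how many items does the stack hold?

PUSH -5  -5
DUP      -5 -5
OVER     -5 -5 -5
MOD      -5 0
PUSH -9  -5 0 -9
MOD      -5 0
POP      -5
DUP      -5 -5
SWAP     -5 -5
OVER     -5 -5 -5

3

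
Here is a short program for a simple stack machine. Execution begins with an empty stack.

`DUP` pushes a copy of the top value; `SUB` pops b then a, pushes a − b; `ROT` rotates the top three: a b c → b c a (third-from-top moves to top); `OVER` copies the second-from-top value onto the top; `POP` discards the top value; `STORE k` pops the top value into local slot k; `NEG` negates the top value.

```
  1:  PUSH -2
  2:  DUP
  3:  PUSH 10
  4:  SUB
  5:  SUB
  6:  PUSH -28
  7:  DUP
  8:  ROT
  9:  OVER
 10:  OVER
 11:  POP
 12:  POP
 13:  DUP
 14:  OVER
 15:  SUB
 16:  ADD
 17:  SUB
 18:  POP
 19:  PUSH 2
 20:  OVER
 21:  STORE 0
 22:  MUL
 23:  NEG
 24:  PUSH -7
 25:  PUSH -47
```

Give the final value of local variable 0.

-28

PUSH -2  : [-2]
DUP      : [-2, -2]
PUSH 10  : [-2, -2, 10]
SUB      : [-2, -12]
SUB      : [10]
PUSH -28 : [10, -28]
DUP      : [10, -28, -28]
ROT      : [-28, -28, 10]
OVER     : [-28, -28, 10, -28]
OVER     : [-28, -28, 10, -28, 10]
POP      : [-28, -28, 10, -28]
POP      : [-28, -28, 10]
DUP      : [-28, -28, 10, 10]
OVER     : [-28, -28, 10, 10, 10]
SUB      : [-28, -28, 10, 0]
ADD      : [-28, -28, 10]
SUB      : [-28, -38]
POP      : [-28]
PUSH 2   : [-28, 2]
OVER     : [-28, 2, -28]
STORE 0  : [-28, 2]
MUL      : [-56]
NEG      : [56]
PUSH -7  : [56, -7]
PUSH -47 : [56, -7, -47]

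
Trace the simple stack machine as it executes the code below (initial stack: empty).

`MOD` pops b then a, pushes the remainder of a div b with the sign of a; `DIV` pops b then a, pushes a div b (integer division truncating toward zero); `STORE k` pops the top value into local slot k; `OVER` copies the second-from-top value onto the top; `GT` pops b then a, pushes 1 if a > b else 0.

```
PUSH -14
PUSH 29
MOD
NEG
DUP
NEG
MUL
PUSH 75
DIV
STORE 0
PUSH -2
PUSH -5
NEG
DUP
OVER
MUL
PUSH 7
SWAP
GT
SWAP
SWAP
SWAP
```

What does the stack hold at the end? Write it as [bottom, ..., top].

PUSH -14  [-14]
PUSH 29   [-14, 29]
MOD       [-14]
NEG       [14]
DUP       [14, 14]
NEG       [14, -14]
MUL       [-196]
PUSH 75   [-196, 75]
DIV       [-2]
STORE 0   []
PUSH -2   [-2]
PUSH -5   [-2, -5]
NEG       [-2, 5]
DUP       [-2, 5, 5]
OVER      [-2, 5, 5, 5]
MUL       [-2, 5, 25]
PUSH 7    [-2, 5, 25, 7]
SWAP      [-2, 5, 7, 25]
GT        [-2, 5, 0]
SWAP      [-2, 0, 5]
SWAP      [-2, 5, 0]
SWAP      [-2, 0, 5]

[-2, 0, 5]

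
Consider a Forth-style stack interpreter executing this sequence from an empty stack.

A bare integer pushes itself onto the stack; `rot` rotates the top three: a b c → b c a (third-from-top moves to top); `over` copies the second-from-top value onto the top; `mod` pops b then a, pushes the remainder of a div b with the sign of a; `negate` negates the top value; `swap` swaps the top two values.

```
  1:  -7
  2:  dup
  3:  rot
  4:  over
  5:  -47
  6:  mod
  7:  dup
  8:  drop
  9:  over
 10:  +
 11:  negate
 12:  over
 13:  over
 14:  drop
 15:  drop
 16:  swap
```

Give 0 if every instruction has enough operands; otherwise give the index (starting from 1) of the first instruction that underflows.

-7  → [-7]
dup → [-7, -7]
rot  — needs 3 operands, stack has 2 → underflow

3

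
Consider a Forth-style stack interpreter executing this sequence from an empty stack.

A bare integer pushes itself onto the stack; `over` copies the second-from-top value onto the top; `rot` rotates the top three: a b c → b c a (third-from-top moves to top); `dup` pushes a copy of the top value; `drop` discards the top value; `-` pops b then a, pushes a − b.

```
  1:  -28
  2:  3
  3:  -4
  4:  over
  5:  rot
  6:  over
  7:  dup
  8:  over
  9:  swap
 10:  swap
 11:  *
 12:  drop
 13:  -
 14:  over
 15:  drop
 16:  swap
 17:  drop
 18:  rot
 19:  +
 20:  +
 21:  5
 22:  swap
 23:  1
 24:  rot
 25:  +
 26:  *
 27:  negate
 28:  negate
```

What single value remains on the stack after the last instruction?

-28    : [-28]
3      : [-28, 3]
-4     : [-28, 3, -4]
over   : [-28, 3, -4, 3]
rot    : [-28, -4, 3, 3]
over   : [-28, -4, 3, 3, 3]
dup    : [-28, -4, 3, 3, 3, 3]
over   : [-28, -4, 3, 3, 3, 3, 3]
swap   : [-28, -4, 3, 3, 3, 3, 3]
swap   : [-28, -4, 3, 3, 3, 3, 3]
*      : [-28, -4, 3, 3, 3, 9]
drop   : [-28, -4, 3, 3, 3]
-      : [-28, -4, 3, 0]
over   : [-28, -4, 3, 0, 3]
drop   : [-28, -4, 3, 0]
swap   : [-28, -4, 0, 3]
drop   : [-28, -4, 0]
rot    : [-4, 0, -28]
+      : [-4, -28]
+      : [-32]
5      : [-32, 5]
swap   : [5, -32]
1      : [5, -32, 1]
rot    : [-32, 1, 5]
+      : [-32, 6]
*      : [-192]
negate : [192]
negate : [-192]

-192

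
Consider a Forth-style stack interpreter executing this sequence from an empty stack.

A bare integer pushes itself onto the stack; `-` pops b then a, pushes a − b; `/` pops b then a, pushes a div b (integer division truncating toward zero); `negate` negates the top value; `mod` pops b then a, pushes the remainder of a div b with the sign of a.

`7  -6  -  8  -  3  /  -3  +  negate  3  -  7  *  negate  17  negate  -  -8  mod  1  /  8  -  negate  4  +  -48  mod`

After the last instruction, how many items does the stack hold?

1

7      → [7]
-6     → [7, -6]
-      → [13]
8      → [13, 8]
-      → [5]
3      → [5, 3]
/      → [1]
-3     → [1, -3]
+      → [-2]
negate → [2]
3      → [2, 3]
-      → [-1]
7      → [-1, 7]
*      → [-7]
negate → [7]
17     → [7, 17]
negate → [7, -17]
-      → [24]
-8     → [24, -8]
mod    → [0]
1      → [0, 1]
/      → [0]
8      → [0, 8]
-      → [-8]
negate → [8]
4      → [8, 4]
+      → [12]
-48    → [12, -48]
mod    → [12]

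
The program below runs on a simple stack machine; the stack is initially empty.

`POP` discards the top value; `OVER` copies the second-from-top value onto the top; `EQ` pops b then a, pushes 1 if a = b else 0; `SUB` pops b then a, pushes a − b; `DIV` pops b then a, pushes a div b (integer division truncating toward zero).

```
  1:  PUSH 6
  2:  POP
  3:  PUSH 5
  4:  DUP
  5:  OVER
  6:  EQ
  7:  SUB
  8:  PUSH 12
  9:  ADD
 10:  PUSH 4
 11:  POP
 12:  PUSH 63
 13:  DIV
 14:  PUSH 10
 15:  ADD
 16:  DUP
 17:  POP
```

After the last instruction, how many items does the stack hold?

1

PUSH 6  → [6]
POP     → []
PUSH 5  → [5]
DUP     → [5, 5]
OVER    → [5, 5, 5]
EQ      → [5, 1]
SUB     → [4]
PUSH 12 → [4, 12]
ADD     → [16]
PUSH 4  → [16, 4]
POP     → [16]
PUSH 63 → [16, 63]
DIV     → [0]
PUSH 10 → [0, 10]
ADD     → [10]
DUP     → [10, 10]
POP     → [10]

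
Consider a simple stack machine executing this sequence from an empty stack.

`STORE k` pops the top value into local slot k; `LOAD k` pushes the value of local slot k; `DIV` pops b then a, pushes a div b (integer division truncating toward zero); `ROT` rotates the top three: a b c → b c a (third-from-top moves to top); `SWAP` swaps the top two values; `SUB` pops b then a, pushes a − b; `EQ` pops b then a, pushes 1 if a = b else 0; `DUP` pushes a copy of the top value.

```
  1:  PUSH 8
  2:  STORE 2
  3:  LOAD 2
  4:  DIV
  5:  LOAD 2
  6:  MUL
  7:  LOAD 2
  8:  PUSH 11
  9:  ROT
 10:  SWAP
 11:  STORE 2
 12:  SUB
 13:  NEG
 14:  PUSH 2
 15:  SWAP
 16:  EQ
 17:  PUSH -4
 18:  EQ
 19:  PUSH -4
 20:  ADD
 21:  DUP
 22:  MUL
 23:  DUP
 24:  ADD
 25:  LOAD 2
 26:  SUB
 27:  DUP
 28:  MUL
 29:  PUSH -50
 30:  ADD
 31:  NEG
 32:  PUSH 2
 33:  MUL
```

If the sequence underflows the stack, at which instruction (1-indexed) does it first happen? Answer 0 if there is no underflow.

4

PUSH 8  -> 8
STORE 2 -> (empty)
LOAD 2  -> 8
DIV  — needs 2 operands, stack has 1 → underflow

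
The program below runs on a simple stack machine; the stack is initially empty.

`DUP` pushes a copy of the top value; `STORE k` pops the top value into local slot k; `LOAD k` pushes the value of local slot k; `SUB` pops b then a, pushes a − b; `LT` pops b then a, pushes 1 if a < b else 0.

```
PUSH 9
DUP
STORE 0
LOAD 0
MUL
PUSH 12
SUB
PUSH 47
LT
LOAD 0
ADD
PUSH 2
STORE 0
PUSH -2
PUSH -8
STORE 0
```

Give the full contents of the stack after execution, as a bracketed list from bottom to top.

PUSH 9  -> [9]
DUP     -> [9, 9]
STORE 0 -> [9]
LOAD 0  -> [9, 9]
MUL     -> [81]
PUSH 12 -> [81, 12]
SUB     -> [69]
PUSH 47 -> [69, 47]
LT      -> [0]
LOAD 0  -> [0, 9]
ADD     -> [9]
PUSH 2  -> [9, 2]
STORE 0 -> [9]
PUSH -2 -> [9, -2]
PUSH -8 -> [9, -2, -8]
STORE 0 -> [9, -2]

[9, -2]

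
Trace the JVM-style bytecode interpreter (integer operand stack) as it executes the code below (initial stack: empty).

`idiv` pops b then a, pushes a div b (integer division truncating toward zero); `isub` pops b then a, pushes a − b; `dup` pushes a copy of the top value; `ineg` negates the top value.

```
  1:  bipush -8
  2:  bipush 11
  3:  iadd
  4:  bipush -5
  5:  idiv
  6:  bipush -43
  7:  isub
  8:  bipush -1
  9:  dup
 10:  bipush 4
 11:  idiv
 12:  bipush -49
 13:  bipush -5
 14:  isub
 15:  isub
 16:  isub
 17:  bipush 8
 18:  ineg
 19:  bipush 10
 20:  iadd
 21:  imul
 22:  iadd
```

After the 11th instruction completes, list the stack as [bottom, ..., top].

[43, -1, 0]

bipush -8   -8
bipush 11   -8 11
iadd        3
bipush -5   3 -5
idiv        0
bipush -43  0 -43
isub        43
bipush -1   43 -1
dup         43 -1 -1
bipush 4    43 -1 -1 4
idiv        43 -1 0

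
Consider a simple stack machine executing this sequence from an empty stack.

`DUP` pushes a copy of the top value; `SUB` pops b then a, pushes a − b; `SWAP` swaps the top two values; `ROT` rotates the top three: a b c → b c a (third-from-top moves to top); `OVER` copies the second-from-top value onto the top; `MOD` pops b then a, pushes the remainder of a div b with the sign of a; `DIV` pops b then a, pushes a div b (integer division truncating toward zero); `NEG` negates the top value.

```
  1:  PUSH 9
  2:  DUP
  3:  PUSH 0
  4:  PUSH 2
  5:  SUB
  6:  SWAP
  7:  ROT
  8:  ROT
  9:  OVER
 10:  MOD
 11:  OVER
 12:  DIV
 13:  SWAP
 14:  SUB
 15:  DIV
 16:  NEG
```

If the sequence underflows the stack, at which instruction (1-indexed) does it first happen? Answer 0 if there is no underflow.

PUSH 9  [9]
DUP     [9, 9]
PUSH 0  [9, 9, 0]
PUSH 2  [9, 9, 0, 2]
SUB     [9, 9, -2]
SWAP    [9, -2, 9]
ROT     [-2, 9, 9]
ROT     [9, 9, -2]
OVER    [9, 9, -2, 9]
MOD     [9, 9, -2]
OVER    [9, 9, -2, 9]
DIV     [9, 9, 0]
SWAP    [9, 0, 9]
SUB     [9, -9]
DIV     [-1]
NEG     [1]

0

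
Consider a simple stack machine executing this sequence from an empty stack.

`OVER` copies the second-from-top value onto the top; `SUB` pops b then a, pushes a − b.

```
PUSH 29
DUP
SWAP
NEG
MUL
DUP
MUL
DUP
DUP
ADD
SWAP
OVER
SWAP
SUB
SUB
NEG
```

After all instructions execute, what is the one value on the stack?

PUSH 29 : 29
DUP     : 29 29
SWAP    : 29 29
NEG     : 29 -29
MUL     : -841
DUP     : -841 -841
MUL     : 707281
DUP     : 707281 707281
DUP     : 707281 707281 707281
ADD     : 707281 1414562
SWAP    : 1414562 707281
OVER    : 1414562 707281 1414562
SWAP    : 1414562 1414562 707281
SUB     : 1414562 707281
SUB     : 707281
NEG     : -707281

-707281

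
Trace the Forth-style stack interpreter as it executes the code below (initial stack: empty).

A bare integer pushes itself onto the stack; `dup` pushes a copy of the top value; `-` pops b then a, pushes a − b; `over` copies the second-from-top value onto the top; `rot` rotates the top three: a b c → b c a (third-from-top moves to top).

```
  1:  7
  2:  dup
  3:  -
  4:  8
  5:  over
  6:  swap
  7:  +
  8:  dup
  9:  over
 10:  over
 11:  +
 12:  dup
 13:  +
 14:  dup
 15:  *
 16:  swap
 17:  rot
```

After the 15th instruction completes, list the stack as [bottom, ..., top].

7     7
dup   7 7
-     0
8     0 8
over  0 8 0
swap  0 0 8
+     0 8
dup   0 8 8
over  0 8 8 8
over  0 8 8 8 8
+     0 8 8 16
dup   0 8 8 16 16
+     0 8 8 32
dup   0 8 8 32 32
*     0 8 8 1024

[0, 8, 8, 1024]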